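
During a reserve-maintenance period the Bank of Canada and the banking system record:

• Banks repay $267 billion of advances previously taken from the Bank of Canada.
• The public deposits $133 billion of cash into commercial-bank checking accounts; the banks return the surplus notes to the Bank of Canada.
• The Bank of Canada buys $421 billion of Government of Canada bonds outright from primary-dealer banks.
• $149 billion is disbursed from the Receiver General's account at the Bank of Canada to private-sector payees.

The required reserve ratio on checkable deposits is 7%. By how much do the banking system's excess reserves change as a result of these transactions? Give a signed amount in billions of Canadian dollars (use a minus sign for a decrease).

Discount-window repayment $267 billion: reserves −$267B, deposits 0.
Currency deposit $133 billion: reserves +$133B, deposits +$133B.
OMO purchase (from banks) $421 billion: reserves +$421B, deposits 0.
Government spending $149 billion: reserves +$149B, deposits +$149B.
Totals: Δreserves = +$436B, Δdeposits = +$282B.
Δrequired reserves = 7% × +$282B = +$19.74B.
Δexcess reserves = Δreserves − Δrequired = +$436B − (+$19.74B) = +$416.26 billion.

+$416.26 billion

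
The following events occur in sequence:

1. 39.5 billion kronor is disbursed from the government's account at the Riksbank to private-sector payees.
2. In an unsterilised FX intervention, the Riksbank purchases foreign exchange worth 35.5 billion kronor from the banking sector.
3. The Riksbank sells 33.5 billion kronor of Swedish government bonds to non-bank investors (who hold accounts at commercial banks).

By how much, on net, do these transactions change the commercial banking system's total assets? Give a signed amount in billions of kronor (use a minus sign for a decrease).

+6 billion

Riksbank balance sheet:
  Assets:      Securities −33.5B, Foreign assets +35.5B
  Liabilities: Bank reserves +41.5B, Government deposits −39.5B
Commercial banking system:
  Assets:      Reserves at CB +41.5B, Foreign assets −35.5B
  Liabilities: Checkable deposits +6B
Change in total bank assets = +6 billion.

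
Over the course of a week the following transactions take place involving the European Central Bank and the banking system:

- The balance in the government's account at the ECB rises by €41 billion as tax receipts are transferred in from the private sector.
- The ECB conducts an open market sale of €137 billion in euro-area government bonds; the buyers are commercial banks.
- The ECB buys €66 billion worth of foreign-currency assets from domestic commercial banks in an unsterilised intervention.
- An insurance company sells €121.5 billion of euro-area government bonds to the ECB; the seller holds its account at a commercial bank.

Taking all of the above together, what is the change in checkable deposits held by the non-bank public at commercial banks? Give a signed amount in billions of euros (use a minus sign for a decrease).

Government account inflow €41 billion: non-bank counterparties' bank balances fall → −€41B.
OMO sale (to banks) €137 billion: the counterparty is a bank, so public deposits are unchanged → 0.
FX purchase €66 billion: the counterparty is a bank, so public deposits are unchanged → 0.
Asset purchase (from non-banks) €121.5 billion: non-bank counterparties' bank balances rise → +€121.5B.
Net: −41 + 0 + 0 + 121.5 = +€80.5 billion.

+€80.5 billion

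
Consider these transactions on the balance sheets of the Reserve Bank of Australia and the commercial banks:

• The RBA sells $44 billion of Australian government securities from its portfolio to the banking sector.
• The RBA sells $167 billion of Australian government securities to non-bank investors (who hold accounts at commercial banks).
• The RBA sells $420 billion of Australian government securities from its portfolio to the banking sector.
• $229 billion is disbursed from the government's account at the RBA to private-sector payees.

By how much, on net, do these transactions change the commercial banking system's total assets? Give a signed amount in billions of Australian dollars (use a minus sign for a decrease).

+$62 billion

RBA balance sheet:
  Assets:      Securities −$631B
  Liabilities: Bank reserves −$402B, Government deposits −$229B
Commercial banking system:
  Assets:      Reserves at CB −$402B, Securities +$464B
  Liabilities: Checkable deposits +$62B
Change in total bank assets = +$62 billion.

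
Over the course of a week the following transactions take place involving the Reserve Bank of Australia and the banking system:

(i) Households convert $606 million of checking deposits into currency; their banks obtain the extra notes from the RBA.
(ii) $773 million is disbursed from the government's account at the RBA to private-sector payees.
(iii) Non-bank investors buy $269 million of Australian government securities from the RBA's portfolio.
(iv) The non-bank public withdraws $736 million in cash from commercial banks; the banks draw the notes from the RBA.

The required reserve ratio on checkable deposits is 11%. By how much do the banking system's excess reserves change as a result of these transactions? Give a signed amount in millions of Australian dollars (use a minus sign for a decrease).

-$745.82 million

Currency withdrawal $606 million: reserves −$606M, deposits −$606M.
Government spending $773 million: reserves +$773M, deposits +$773M.
Asset sale (to non-banks) $269 million: reserves −$269M, deposits −$269M.
Currency withdrawal $736 million: reserves −$736M, deposits −$736M.
Totals: Δreserves = −$838M, Δdeposits = −$838M.
Δrequired reserves = 11% × −$838M = −$92.18M.
Δexcess reserves = Δreserves − Δrequired = −$838M − (−$92.18M) = -$745.82 million.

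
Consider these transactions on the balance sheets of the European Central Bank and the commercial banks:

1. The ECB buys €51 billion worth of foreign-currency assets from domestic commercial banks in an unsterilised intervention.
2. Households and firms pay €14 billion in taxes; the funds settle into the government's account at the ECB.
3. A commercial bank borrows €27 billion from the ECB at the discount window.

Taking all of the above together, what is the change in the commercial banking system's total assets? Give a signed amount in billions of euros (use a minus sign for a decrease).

FX purchase €51 billion: just an asset swap on bank balance sheets → 0.
Government account inflow €14 billion: bank balance sheets shrink → −€14B.
Discount-window loan €27 billion: bank balance sheets expand → +€27B.
Net: 0 − 14 + 27 = +€13 billion.

+€13 billion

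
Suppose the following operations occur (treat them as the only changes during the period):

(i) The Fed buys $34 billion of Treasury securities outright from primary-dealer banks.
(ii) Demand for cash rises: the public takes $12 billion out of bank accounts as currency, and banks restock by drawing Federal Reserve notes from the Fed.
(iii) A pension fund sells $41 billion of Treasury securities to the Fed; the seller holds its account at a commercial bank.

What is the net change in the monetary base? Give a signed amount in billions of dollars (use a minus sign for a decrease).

+$75 billion

OMO purchase (from banks) $34 billion: Fed balance sheet expands → +$34B.
Currency withdrawal $12 billion: just a shift between currency and reserves — both are base money → 0.
Asset purchase (from non-banks) $41 billion: Fed balance sheet expands → +$41B.
Net: 34 + 0 + 41 = +$75 billion.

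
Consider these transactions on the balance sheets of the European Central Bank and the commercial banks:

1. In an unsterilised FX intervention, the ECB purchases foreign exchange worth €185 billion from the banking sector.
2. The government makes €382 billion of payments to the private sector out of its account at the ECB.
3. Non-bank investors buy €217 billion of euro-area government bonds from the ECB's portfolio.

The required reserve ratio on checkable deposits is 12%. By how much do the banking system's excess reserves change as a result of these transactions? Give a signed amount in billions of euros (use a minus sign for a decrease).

+€330.2 billion

FX purchase €185 billion: reserves +€185B, deposits 0.
Government spending €382 billion: reserves +€382B, deposits +€382B.
Asset sale (to non-banks) €217 billion: reserves −€217B, deposits −€217B.
Totals: Δreserves = +€350B, Δdeposits = +€165B.
Δrequired reserves = 12% × +€165B = +€19.8B.
Δexcess reserves = Δreserves − Δrequired = +€350B − (+€19.8B) = +€330.2 billion.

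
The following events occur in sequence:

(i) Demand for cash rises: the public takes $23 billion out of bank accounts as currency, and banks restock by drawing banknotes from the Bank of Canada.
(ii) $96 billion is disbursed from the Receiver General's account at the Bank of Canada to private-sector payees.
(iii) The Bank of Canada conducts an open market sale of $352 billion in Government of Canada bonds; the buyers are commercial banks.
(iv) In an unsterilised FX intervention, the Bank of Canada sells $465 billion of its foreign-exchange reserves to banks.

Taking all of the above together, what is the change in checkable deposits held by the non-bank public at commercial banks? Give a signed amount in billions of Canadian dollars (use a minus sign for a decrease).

+$73 billion

Currency withdrawal $23 billion: non-bank counterparties' bank balances fall → −$23B.
Government spending $96 billion: non-bank counterparties' bank balances rise → +$96B.
OMO sale (to banks) $352 billion: the counterparty is a bank, so public deposits are unchanged → 0.
FX sale $465 billion: the counterparty is a bank, so public deposits are unchanged → 0.
Net: −23 + 96 + 0 + 0 = +$73 billion.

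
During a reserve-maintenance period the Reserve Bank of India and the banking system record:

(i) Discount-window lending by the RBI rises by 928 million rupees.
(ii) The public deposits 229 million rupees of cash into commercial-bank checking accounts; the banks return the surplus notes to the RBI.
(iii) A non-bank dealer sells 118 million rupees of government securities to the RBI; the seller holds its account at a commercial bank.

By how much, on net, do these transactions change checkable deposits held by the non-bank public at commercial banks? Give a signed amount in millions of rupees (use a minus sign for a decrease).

Discount-window loan 928 million rupees: the counterparty is a bank, so public deposits are unchanged → 0.
Currency deposit 229 million rupees: non-bank counterparties' bank balances rise → +229M.
Asset purchase (from non-banks) 118 million rupees: non-bank counterparties' bank balances rise → +118M.
Net: 0 + 229 + 118 = +347 million.

+347 million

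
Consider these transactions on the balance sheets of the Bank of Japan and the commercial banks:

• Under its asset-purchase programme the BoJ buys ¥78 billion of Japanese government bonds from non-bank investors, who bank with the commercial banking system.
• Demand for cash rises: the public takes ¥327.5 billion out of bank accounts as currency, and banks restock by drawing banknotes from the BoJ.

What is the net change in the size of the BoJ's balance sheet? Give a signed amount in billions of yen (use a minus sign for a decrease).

Asset purchase (from non-banks) ¥78 billion: a BoJ asset is acquired → +¥78B.
Currency withdrawal ¥327.5 billion: only the composition of liabilities changes → 0.
Net: 78 + 0 = +¥78 billion.

+¥78 billion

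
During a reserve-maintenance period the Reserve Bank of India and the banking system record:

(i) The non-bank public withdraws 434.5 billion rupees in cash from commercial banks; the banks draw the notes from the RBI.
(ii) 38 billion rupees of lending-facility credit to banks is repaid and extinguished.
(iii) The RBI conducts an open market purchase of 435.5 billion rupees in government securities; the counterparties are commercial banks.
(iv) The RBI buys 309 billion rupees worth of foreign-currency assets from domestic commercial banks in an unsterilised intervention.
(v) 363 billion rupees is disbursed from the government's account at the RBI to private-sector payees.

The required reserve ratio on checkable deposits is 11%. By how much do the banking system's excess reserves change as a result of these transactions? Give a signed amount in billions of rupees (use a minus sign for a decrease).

+642.865 billion

Currency withdrawal 434.5 billion rupees: reserves −434.5B, deposits −434.5B.
Discount-window repayment 38 billion rupees: reserves −38B, deposits 0.
OMO purchase (from banks) 435.5 billion rupees: reserves +435.5B, deposits 0.
FX purchase 309 billion rupees: reserves +309B, deposits 0.
Government spending 363 billion rupees: reserves +363B, deposits +363B.
Totals: Δreserves = +635B, Δdeposits = −71.5B.
Δrequired reserves = 11% × −71.5B = −7.865B.
Δexcess reserves = Δreserves − Δrequired = +635B − (−7.865B) = +642.865 billion.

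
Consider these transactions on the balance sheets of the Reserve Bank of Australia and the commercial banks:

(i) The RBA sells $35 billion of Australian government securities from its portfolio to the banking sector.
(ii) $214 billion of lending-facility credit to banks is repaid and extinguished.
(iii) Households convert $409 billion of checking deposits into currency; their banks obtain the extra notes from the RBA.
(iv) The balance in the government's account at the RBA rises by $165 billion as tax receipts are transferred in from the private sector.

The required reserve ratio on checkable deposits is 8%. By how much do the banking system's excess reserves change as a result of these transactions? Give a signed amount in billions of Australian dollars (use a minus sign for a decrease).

-$777.08 billion

OMO sale (to banks) $35 billion: reserves −$35B, deposits 0.
Discount-window repayment $214 billion: reserves −$214B, deposits 0.
Currency withdrawal $409 billion: reserves −$409B, deposits −$409B.
Government account inflow $165 billion: reserves −$165B, deposits −$165B.
Totals: Δreserves = −$823B, Δdeposits = −$574B.
Δrequired reserves = 8% × −$574B = −$45.92B.
Δexcess reserves = Δreserves − Δrequired = −$823B − (−$45.92B) = -$777.08 billion.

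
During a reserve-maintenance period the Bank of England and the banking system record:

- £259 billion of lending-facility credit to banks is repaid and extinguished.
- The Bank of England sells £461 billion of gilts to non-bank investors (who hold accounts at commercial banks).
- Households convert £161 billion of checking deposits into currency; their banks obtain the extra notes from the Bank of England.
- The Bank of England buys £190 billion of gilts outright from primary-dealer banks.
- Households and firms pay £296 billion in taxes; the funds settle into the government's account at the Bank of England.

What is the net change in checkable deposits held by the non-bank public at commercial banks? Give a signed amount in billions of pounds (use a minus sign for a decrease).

Discount-window repayment £259 billion: the counterparty is a bank, so public deposits are unchanged → 0.
Asset sale (to non-banks) £461 billion: non-bank counterparties' bank balances fall → −£461B.
Currency withdrawal £161 billion: non-bank counterparties' bank balances fall → −£161B.
OMO purchase (from banks) £190 billion: the counterparty is a bank, so public deposits are unchanged → 0.
Government account inflow £296 billion: non-bank counterparties' bank balances fall → −£296B.
Net: 0 − 461 − 161 + 0 − 296 = -£918 billion.

-£918 billion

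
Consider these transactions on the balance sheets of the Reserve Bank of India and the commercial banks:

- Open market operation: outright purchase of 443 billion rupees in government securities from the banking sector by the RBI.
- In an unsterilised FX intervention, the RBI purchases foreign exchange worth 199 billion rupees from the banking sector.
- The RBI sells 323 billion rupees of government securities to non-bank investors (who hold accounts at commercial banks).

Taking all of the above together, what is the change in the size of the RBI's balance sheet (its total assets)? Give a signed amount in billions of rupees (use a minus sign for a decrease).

+319 billion

RBI balance sheet:
  Assets:      Securities +120B, Foreign assets +199B
  Liabilities: Bank reserves +319B
Change in total RBI assets = +319 billion.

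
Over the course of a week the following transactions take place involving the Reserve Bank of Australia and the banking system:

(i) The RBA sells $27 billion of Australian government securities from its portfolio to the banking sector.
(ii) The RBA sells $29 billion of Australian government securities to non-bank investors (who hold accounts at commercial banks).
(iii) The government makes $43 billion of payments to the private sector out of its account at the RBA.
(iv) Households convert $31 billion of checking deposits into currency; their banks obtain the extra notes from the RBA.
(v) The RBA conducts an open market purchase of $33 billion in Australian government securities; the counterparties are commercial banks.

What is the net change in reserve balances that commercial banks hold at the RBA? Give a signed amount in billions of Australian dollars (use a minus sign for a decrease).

OMO sale (to banks) $27 billion: the buying banks pay out of their reserve balances → −$27B.
Asset sale (to non-banks) $29 billion: the non-bank buyers' banks settle from reserves → −$29B.
Government spending $43 billion: government payments flow into bank reserve accounts → +$43B.
Currency withdrawal $31 billion: banks swap reserves for currency → −$31B.
OMO purchase (from banks) $33 billion: the RBA pays by crediting reserve accounts → +$33B.
Net: −27 − 29 + 43 − 31 + 33 = -$11 billion.

-$11 billion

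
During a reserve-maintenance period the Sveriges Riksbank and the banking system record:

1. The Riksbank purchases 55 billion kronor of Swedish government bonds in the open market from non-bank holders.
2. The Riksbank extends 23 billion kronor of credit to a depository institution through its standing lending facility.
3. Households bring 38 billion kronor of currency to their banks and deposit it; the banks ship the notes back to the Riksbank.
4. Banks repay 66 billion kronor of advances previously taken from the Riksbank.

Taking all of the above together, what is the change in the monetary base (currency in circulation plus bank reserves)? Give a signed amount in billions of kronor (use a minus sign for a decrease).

+12 billion

Asset purchase (from non-banks) 55 billion kronor: Riksbank balance sheet expands → +55B.
Discount-window loan 23 billion kronor: Riksbank balance sheet expands → +23B.
Currency deposit 38 billion kronor: just a shift between currency and reserves — both are base money → 0.
Discount-window repayment 66 billion kronor: Riksbank balance sheet contracts → −66B.
Net: 55 + 23 + 0 − 66 = +12 billion.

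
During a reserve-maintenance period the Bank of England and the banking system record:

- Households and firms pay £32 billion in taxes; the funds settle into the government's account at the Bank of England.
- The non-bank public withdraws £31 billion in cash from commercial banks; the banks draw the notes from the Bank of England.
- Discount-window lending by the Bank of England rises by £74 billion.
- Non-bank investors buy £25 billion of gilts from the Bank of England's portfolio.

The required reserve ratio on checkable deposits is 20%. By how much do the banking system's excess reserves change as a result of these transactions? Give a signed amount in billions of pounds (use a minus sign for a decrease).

+£3.6 billion

Government account inflow £32 billion: reserves −£32B, deposits −£32B.
Currency withdrawal £31 billion: reserves −£31B, deposits −£31B.
Discount-window loan £74 billion: reserves +£74B, deposits 0.
Asset sale (to non-banks) £25 billion: reserves −£25B, deposits −£25B.
Totals: Δreserves = −£14B, Δdeposits = −£88B.
Δrequired reserves = 20% × −£88B = −£17.6B.
Δexcess reserves = Δreserves − Δrequired = −£14B − (−£17.6B) = +£3.6 billion.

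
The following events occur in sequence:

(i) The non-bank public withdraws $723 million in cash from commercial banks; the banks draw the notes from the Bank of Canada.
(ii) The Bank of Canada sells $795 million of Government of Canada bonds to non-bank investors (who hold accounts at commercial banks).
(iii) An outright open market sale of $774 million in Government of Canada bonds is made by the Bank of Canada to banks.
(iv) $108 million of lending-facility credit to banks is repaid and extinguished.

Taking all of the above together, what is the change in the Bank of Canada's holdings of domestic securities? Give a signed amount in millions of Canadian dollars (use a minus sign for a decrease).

-$1569 million

Currency withdrawal $723 million: the Bank of Canada's securities portfolio is untouched → 0.
Asset sale (to non-banks) $795 million: securities removed from the Bank of Canada's portfolio → −$795M.
OMO sale (to banks) $774 million: securities removed from the Bank of Canada's portfolio → −$774M.
Discount-window repayment $108 million: the Bank of Canada's securities portfolio is untouched → 0.
Net: 0 − 795 − 774 + 0 = -$1569 million.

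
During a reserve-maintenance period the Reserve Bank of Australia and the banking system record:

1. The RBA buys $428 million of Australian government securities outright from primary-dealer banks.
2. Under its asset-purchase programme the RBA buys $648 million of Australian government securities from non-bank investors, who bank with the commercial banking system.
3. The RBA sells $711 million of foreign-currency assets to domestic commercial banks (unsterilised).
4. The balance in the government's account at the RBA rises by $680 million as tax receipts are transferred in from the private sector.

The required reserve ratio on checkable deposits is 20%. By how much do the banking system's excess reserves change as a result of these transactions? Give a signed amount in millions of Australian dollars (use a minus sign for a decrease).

-$308.6 million

OMO purchase (from banks) $428 million: reserves +$428M, deposits 0.
Asset purchase (from non-banks) $648 million: reserves +$648M, deposits +$648M.
FX sale $711 million: reserves −$711M, deposits 0.
Government account inflow $680 million: reserves −$680M, deposits −$680M.
Totals: Δreserves = −$315M, Δdeposits = −$32M.
Δrequired reserves = 20% × −$32M = −$6.4M.
Δexcess reserves = Δreserves − Δrequired = −$315M − (−$6.4M) = -$308.6 million.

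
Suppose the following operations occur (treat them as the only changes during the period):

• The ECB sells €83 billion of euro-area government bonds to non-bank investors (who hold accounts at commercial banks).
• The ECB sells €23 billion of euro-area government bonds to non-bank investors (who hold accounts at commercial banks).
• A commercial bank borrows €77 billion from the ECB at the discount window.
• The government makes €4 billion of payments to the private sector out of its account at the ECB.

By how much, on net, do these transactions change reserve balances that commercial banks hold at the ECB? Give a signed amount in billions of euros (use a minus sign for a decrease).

-€25 billion

ECB balance sheet:
  Assets:      Securities −€106B, Loans to banks +€77B
  Liabilities: Bank reserves −€25B, Government deposits −€4B
So the change in reserve balances that commercial banks hold at the ECB is -€25 billion.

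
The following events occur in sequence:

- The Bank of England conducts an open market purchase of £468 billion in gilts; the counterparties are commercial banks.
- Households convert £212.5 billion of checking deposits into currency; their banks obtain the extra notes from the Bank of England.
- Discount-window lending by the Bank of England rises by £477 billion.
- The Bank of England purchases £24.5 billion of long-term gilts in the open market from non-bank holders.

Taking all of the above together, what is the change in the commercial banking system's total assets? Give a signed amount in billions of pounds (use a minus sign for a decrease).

+£289 billion

Bank of England balance sheet:
  Assets:      Securities +£492.5B, Loans to banks +£477B
  Liabilities: Bank reserves +£757B, Currency in circulation +£212.5B
Commercial banking system:
  Assets:      Reserves at CB +£757B, Securities −£468B
  Liabilities: Checkable deposits −£188B, Borrowings from CB +£477B
Change in total bank assets = +£289 billion.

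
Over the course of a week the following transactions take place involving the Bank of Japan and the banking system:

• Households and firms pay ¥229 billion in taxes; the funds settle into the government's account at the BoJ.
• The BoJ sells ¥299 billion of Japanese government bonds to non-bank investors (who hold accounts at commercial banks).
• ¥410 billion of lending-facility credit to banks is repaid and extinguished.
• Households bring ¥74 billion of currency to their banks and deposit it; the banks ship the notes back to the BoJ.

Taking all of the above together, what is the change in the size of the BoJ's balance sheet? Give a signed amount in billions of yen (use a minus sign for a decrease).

-¥709 billion

Government account inflow ¥229 billion: only the composition of liabilities changes → 0.
Asset sale (to non-banks) ¥299 billion: a BoJ asset is shed → −¥299B.
Discount-window repayment ¥410 billion: a BoJ asset is shed → −¥410B.
Currency deposit ¥74 billion: only the composition of liabilities changes → 0.
Net: 0 − 299 − 410 + 0 = -¥709 billion.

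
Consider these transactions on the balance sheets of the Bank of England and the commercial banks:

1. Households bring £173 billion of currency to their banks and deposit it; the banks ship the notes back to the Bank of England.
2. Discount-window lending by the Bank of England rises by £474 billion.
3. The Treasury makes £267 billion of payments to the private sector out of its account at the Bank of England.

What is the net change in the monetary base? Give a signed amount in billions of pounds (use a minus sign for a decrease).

+£741 billion

Currency deposit £173 billion: just a shift between currency and reserves — both are base money → 0.
Discount-window loan £474 billion: Bank of England balance sheet expands → +£474B.
Government spending £267 billion: a non-base liability converts back to reserves → +£267B.
Net: 0 + 474 + 267 = +£741 billion.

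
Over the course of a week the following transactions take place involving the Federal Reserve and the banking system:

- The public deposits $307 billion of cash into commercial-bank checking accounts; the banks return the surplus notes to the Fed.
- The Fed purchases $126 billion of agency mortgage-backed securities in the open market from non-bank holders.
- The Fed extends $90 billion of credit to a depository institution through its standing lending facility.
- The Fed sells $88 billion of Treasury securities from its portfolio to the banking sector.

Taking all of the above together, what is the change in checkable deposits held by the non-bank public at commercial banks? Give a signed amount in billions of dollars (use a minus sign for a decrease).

+$433 billion

Fed balance sheet:
  Assets:      Securities +$38B, Loans to banks +$90B
  Liabilities: Bank reserves +$435B, Currency in circulation −$307B
Commercial banking system:
  Assets:      Reserves at CB +$435B, Securities +$88B
  Liabilities: Checkable deposits +$433B, Borrowings from CB +$90B
So the change in checkable deposits held by the non-bank public at commercial banks is +$433 billion.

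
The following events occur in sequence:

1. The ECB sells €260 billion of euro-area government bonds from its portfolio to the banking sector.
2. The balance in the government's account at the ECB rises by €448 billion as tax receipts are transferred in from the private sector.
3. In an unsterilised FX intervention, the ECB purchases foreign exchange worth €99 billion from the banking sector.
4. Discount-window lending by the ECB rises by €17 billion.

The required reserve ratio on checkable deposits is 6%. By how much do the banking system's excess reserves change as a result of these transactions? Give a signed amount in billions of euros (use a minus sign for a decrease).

OMO sale (to banks) €260 billion: reserves −€260B, deposits 0.
Government account inflow €448 billion: reserves −€448B, deposits −€448B.
FX purchase €99 billion: reserves +€99B, deposits 0.
Discount-window loan €17 billion: reserves +€17B, deposits 0.
Totals: Δreserves = −€592B, Δdeposits = −€448B.
Δrequired reserves = 6% × −€448B = −€26.88B.
Δexcess reserves = Δreserves − Δrequired = −€592B − (−€26.88B) = -€565.12 billion.

-€565.12 billion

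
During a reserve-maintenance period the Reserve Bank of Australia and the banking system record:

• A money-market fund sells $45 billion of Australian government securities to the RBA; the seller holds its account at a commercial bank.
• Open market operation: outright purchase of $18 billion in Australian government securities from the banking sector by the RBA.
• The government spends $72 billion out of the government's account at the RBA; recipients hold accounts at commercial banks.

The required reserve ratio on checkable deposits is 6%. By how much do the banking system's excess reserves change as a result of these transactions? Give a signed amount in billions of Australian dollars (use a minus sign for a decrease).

Asset purchase (from non-banks) $45 billion: reserves +$45B, deposits +$45B.
OMO purchase (from banks) $18 billion: reserves +$18B, deposits 0.
Government spending $72 billion: reserves +$72B, deposits +$72B.
Totals: Δreserves = +$135B, Δdeposits = +$117B.
Δrequired reserves = 6% × +$117B = +$7.02B.
Δexcess reserves = Δreserves − Δrequired = +$135B − (+$7.02B) = +$127.98 billion.

+$127.98 billion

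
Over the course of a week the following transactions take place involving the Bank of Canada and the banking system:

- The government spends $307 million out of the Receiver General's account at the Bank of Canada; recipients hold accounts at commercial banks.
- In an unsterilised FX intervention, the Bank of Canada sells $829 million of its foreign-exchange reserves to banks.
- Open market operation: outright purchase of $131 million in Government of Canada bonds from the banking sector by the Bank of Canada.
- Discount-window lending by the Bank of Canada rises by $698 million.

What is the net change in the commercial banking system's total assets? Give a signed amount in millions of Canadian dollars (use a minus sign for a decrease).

+$1005 million

Government spending $307 million: bank balance sheets expand → +$307M.
FX sale $829 million: just an asset swap on bank balance sheets → 0.
OMO purchase (from banks) $131 million: just an asset swap on bank balance sheets → 0.
Discount-window loan $698 million: bank balance sheets expand → +$698M.
Net: 307 + 0 + 0 + 698 = +$1005 million.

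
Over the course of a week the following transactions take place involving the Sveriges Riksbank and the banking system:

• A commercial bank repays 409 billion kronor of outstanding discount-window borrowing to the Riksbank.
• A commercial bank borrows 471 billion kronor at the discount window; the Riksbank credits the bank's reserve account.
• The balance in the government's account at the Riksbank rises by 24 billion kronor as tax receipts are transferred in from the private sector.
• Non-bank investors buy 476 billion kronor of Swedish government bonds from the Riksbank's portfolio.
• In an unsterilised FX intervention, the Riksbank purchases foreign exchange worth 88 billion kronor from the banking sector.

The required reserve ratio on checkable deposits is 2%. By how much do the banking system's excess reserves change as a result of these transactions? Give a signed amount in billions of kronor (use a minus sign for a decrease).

-340 billion

Discount-window repayment 409 billion kronor: reserves −409B, deposits 0.
Discount-window loan 471 billion kronor: reserves +471B, deposits 0.
Government account inflow 24 billion kronor: reserves −24B, deposits −24B.
Asset sale (to non-banks) 476 billion kronor: reserves −476B, deposits −476B.
FX purchase 88 billion kronor: reserves +88B, deposits 0.
Totals: Δreserves = −350B, Δdeposits = −500B.
Δrequired reserves = 2% × −500B = −10B.
Δexcess reserves = Δreserves − Δrequired = −350B − (−10B) = -340 billion.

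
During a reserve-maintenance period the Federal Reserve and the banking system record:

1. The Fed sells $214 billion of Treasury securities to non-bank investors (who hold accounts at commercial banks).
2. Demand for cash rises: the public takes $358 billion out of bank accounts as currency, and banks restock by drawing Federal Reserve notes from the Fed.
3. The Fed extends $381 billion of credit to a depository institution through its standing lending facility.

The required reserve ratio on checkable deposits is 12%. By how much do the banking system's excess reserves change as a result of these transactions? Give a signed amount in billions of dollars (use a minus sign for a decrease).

-$122.36 billion

Asset sale (to non-banks) $214 billion: reserves −$214B, deposits −$214B.
Currency withdrawal $358 billion: reserves −$358B, deposits −$358B.
Discount-window loan $381 billion: reserves +$381B, deposits 0.
Totals: Δreserves = −$191B, Δdeposits = −$572B.
Δrequired reserves = 12% × −$572B = −$68.64B.
Δexcess reserves = Δreserves − Δrequired = −$191B − (−$68.64B) = -$122.36 billion.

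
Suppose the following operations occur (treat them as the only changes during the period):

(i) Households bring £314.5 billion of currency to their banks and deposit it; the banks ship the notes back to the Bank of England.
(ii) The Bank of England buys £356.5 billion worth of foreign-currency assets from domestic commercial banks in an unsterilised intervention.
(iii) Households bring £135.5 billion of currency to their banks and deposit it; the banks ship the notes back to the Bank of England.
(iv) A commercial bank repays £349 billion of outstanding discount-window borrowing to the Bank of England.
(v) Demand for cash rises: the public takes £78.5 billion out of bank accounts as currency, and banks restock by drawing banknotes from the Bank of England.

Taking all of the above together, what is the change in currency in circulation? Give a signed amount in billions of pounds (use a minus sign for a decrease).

Currency deposit £314.5 billion: notes return to the central bank → −£314.5B.
FX purchase £356.5 billion: no currency enters or leaves circulation → 0.
Currency deposit £135.5 billion: notes return to the central bank → −£135.5B.
Discount-window repayment £349 billion: no currency enters or leaves circulation → 0.
Currency withdrawal £78.5 billion: notes leave the central bank → +£78.5B.
Net: −314.5 + 0 − 135.5 + 0 + 78.5 = -£371.5 billion.

-£371.5 billion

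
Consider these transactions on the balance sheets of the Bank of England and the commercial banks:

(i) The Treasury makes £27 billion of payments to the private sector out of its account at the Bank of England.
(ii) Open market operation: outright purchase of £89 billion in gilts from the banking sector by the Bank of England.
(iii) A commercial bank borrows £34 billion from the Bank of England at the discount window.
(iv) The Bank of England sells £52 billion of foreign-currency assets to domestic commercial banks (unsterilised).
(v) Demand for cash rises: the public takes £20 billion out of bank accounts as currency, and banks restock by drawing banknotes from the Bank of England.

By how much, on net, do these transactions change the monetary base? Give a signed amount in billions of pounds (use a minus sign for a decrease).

+£98 billion

Government spending £27 billion: a non-base liability converts back to reserves → +£27B.
OMO purchase (from banks) £89 billion: Bank of England balance sheet expands → +£89B.
Discount-window loan £34 billion: Bank of England balance sheet expands → +£34B.
FX sale £52 billion: Bank of England balance sheet contracts → −£52B.
Currency withdrawal £20 billion: just a shift between currency and reserves — both are base money → 0.
Net: 27 + 89 + 34 − 52 + 0 = +£98 billion.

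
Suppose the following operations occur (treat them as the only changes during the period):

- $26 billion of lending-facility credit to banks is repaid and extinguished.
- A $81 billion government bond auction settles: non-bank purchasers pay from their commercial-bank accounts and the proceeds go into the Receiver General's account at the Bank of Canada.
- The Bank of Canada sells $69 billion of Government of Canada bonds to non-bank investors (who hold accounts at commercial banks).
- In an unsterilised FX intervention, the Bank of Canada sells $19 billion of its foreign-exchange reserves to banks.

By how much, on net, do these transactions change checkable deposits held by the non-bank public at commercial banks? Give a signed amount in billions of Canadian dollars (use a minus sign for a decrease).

-$150 billion

Bank of Canada balance sheet:
  Assets:      Securities −$69B, Loans to banks −$26B, Foreign assets −$19B
  Liabilities: Bank reserves −$195B, Government deposits +$81B
Commercial banking system:
  Assets:      Reserves at CB −$195B, Foreign assets +$19B
  Liabilities: Checkable deposits −$150B, Borrowings from CB −$26B
So the change in checkable deposits held by the non-bank public at commercial banks is -$150 billion.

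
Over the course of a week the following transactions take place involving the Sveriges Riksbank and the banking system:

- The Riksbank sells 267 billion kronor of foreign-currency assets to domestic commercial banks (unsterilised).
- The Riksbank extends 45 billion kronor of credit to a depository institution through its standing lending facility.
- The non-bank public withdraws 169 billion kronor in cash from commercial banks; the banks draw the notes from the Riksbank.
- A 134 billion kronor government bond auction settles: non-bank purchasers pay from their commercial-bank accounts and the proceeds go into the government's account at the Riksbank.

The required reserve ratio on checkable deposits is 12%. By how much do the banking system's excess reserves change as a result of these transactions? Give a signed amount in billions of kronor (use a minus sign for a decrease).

-488.64 billion

FX sale 267 billion kronor: reserves −267B, deposits 0.
Discount-window loan 45 billion kronor: reserves +45B, deposits 0.
Currency withdrawal 169 billion kronor: reserves −169B, deposits −169B.
Government account inflow 134 billion kronor: reserves −134B, deposits −134B.
Totals: Δreserves = −525B, Δdeposits = −303B.
Δrequired reserves = 12% × −303B = −36.36B.
Δexcess reserves = Δreserves − Δrequired = −525B − (−36.36B) = -488.64 billion.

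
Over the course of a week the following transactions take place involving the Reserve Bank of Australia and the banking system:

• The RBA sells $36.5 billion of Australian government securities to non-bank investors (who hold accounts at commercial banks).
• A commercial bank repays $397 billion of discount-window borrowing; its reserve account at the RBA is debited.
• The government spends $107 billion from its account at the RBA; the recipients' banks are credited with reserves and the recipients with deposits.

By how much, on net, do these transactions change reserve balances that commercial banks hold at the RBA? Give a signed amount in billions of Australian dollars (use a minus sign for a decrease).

-$326.5 billion

RBA balance sheet:
  Assets:      Securities −$36.5B, Loans to banks −$397B
  Liabilities: Bank reserves −$326.5B, Government deposits −$107B
So the change in reserve balances that commercial banks hold at the RBA is -$326.5 billion.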